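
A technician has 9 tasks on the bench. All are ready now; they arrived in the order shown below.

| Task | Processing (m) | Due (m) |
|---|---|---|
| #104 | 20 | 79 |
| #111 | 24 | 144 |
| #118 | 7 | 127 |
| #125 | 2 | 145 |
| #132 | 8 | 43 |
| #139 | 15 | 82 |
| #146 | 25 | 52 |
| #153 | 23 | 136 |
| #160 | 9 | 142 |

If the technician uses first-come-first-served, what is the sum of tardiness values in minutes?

FIFO (arrival order): #104 #111 #118 #125 #132 #139 #146 #153 #160.
#104: 0→20, due 79, tardiness 0
#111: 20→44, due 144, tardiness 0
#118: 44→51, due 127, tardiness 0
#125: 51→53, due 145, tardiness 0
#132: 53→61, due 43, tardiness 18
#139: 61→76, due 82, tardiness 0
#146: 76→101, due 52, tardiness 49
#153: 101→124, due 136, tardiness 0
#160: 124→133, due 142, tardiness 0
Sum = 0+0+0+0+18+0+49+0+0 = 67.

67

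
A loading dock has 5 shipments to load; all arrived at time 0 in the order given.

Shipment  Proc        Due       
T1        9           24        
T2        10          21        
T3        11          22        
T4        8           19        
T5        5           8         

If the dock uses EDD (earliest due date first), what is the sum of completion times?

118

EDD (increasing due date): T5 T4 T2 T3 T1.
T5: 0→5
T4: 5→13
T2: 13→23
T3: 23→34
T1: 34→43
Sum = 5+13+23+34+43 = 118.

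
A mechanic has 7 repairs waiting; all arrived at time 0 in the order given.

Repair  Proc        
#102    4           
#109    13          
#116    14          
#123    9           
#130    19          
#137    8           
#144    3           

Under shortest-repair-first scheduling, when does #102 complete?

7

SPT (increasing processing time): #144 #102 #137 #123 #109 #116 #130.
#144: 0→3
#102: 3→7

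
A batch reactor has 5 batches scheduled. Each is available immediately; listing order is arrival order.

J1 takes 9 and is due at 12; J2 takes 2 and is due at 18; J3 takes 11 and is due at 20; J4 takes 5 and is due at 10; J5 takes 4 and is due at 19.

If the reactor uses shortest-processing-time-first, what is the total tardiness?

SPT (increasing processing time): J2 J5 J4 J1 J3.
J2: 0→2, due 18, tardiness 0
J5: 2→6, due 19, tardiness 0
J4: 6→11, due 10, tardiness 1
J1: 11→20, due 12, tardiness 8
J3: 20→31, due 20, tardiness 11
Sum = 0+0+1+8+11 = 20.

20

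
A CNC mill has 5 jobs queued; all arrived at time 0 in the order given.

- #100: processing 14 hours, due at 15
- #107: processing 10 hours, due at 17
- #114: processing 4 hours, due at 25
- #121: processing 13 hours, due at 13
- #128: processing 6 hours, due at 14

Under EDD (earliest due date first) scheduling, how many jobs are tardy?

4

EDD (increasing due date): #121 #128 #100 #107 #114.
#121: 0→13, due 13, tardiness 0
#128: 13→19, due 14, tardiness 5
#100: 19→33, due 15, tardiness 18
#107: 33→43, due 17, tardiness 26
#114: 43→47, due 25, tardiness 22
Late jobs: 4.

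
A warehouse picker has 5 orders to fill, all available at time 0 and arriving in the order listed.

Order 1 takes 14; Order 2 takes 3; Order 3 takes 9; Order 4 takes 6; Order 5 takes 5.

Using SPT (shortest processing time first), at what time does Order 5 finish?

SPT (increasing processing time): Order 2 Order 5 Order 4 Order 3 Order 1.
Order 2: 0→3
Order 5: 3→8

8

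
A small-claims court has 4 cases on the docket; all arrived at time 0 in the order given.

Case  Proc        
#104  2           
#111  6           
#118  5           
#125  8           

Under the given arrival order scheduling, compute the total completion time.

FIFO (arrival order): #104 #111 #118 #125.
#104: 0→2
#111: 2→8
#118: 8→13
#125: 13→21
Sum = 2+8+13+21 = 44.

44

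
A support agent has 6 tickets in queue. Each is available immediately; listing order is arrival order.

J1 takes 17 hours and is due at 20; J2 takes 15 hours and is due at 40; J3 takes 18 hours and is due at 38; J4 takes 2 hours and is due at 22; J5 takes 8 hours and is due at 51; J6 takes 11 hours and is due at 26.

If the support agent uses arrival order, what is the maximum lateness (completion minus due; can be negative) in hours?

FIFO (arrival order): J1 J2 J3 J4 J5 J6.
J1: 0→17, due 20, lateness -3
J2: 17→32, due 40, lateness -8
J3: 32→50, due 38, lateness 12
J4: 50→52, due 22, lateness 30
J5: 52→60, due 51, lateness 9
J6: 60→71, due 26, lateness 45
Maximum = 45.

45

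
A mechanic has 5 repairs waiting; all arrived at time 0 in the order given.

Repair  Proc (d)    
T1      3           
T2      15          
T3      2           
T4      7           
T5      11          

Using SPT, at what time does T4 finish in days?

SPT (increasing processing time): T3 T1 T4 T5 T2.
T3: 0→2
T1: 2→5
T4: 5→12

12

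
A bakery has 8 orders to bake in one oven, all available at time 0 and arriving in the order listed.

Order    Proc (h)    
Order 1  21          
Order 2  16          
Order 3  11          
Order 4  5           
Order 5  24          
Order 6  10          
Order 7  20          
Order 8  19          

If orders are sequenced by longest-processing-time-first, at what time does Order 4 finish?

126

LPT (decreasing processing time): Order 5 Order 1 Order 7 Order 8 Order 2 Order 3 Order 6 Order 4.
Order 5: 0→24
Order 1: 24→45
Order 7: 45→65
Order 8: 65→84
Order 2: 84→100
Order 3: 100→111
Order 6: 111→121
Order 4: 121→126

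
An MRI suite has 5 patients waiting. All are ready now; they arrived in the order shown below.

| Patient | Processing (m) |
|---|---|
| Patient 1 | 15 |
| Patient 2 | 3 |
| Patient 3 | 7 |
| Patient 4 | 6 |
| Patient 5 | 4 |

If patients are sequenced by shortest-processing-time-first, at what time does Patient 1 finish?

35

SPT (increasing processing time): Patient 2 Patient 5 Patient 4 Patient 3 Patient 1.
Patient 2: 0→3
Patient 5: 3→7
Patient 4: 7→13
Patient 3: 13→20
Patient 1: 20→35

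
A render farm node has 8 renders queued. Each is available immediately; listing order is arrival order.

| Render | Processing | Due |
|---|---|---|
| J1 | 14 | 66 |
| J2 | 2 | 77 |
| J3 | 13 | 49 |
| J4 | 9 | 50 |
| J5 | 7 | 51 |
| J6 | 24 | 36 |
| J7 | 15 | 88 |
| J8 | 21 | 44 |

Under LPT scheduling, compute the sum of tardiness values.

173

LPT (decreasing processing time): J6 J8 J7 J1 J3 J4 J5 J2.
J6: 0→24, due 36, tardiness 0
J8: 24→45, due 44, tardiness 1
J7: 45→60, due 88, tardiness 0
J1: 60→74, due 66, tardiness 8
J3: 74→87, due 49, tardiness 38
J4: 87→96, due 50, tardiness 46
J5: 96→103, due 51, tardiness 52
J2: 103→105, due 77, tardiness 28
Sum = 0+1+0+8+38+46+52+28 = 173.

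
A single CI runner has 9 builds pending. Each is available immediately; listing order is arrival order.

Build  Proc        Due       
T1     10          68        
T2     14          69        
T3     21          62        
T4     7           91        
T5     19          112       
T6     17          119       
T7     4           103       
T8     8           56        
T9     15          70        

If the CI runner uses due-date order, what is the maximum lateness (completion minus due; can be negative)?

EDD (increasing due date): T8 T3 T1 T2 T9 T4 T7 T5 T6.
T8: 0→8, due 56, lateness -48
T3: 8→29, due 62, lateness -33
T1: 29→39, due 68, lateness -29
T2: 39→53, due 69, lateness -16
T9: 53→68, due 70, lateness -2
T4: 68→75, due 91, lateness -16
T7: 75→79, due 103, lateness -24
T5: 79→98, due 112, lateness -14
T6: 98→115, due 119, lateness -4
Maximum = -2.

-2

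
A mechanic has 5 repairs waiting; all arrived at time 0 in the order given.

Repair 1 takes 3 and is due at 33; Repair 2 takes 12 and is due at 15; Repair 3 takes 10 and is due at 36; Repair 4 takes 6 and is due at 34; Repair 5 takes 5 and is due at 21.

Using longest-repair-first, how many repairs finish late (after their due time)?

LPT (decreasing processing time): Repair 2 Repair 3 Repair 4 Repair 5 Repair 1.
Repair 2: 0→12, due 15, tardiness 0
Repair 3: 12→22, due 36, tardiness 0
Repair 4: 22→28, due 34, tardiness 0
Repair 5: 28→33, due 21, tardiness 12
Repair 1: 33→36, due 33, tardiness 3
Late repairs: 2.

2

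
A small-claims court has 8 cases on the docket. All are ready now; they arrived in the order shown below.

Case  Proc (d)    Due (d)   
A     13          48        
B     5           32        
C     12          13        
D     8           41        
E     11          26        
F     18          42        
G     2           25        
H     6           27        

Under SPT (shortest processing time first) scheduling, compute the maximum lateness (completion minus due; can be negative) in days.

33

SPT (increasing processing time): G B H D E C A F.
G: 0→2, due 25, lateness -23
B: 2→7, due 32, lateness -25
H: 7→13, due 27, lateness -14
D: 13→21, due 41, lateness -20
E: 21→32, due 26, lateness 6
C: 32→44, due 13, lateness 31
A: 44→57, due 48, lateness 9
F: 57→75, due 42, lateness 33
Maximum = 33.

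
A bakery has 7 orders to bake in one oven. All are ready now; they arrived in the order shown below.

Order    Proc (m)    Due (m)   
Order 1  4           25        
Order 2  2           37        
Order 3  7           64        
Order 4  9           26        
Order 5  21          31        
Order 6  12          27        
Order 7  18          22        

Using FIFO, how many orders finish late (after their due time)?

FIFO (arrival order): Order 1 Order 2 Order 3 Order 4 Order 5 Order 6 Order 7.
Order 1: 0→4, due 25, tardiness 0
Order 2: 4→6, due 37, tardiness 0
Order 3: 6→13, due 64, tardiness 0
Order 4: 13→22, due 26, tardiness 0
Order 5: 22→43, due 31, tardiness 12
Order 6: 43→55, due 27, tardiness 28
Order 7: 55→73, due 22, tardiness 51
Late orders: 3.

3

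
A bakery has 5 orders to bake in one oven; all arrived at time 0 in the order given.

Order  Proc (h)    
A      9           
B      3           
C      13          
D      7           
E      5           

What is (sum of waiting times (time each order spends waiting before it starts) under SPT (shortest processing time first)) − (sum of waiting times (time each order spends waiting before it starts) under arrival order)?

SPT (increasing processing time): B E D A C.
B: waits 0, runs 0→3
E: waits 3, runs 3→8
D: waits 8, runs 8→15
A: waits 15, runs 15→24
C: waits 24, runs 24→37
Sum = 0+3+8+15+24 = 50.
FIFO (arrival order): A B C D E.
A: waits 0, runs 0→9
B: waits 9, runs 9→12
C: waits 12, runs 12→25
D: waits 25, runs 25→32
E: waits 32, runs 32→37
Sum = 0+9+12+25+32 = 78.
Difference = 50 − 78 = -28.

-28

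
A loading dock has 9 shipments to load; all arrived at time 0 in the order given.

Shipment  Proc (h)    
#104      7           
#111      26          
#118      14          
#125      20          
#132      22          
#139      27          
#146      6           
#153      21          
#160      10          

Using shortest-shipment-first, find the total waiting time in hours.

SPT (increasing processing time): #146 #104 #160 #118 #125 #153 #132 #111 #139.
#146: waits 0, runs 0→6
#104: waits 6, runs 6→13
#160: waits 13, runs 13→23
#118: waits 23, runs 23→37
#125: waits 37, runs 37→57
#153: waits 57, runs 57→78
#132: waits 78, runs 78→100
#111: waits 100, runs 100→126
#139: waits 126, runs 126→153
Sum = 0+6+13+23+37+57+78+100+126 = 440.

440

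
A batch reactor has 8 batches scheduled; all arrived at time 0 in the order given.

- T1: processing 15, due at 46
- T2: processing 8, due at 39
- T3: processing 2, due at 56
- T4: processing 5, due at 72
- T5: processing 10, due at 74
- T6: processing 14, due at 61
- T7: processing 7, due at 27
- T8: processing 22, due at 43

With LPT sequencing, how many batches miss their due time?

LPT (decreasing processing time): T8 T1 T6 T5 T2 T7 T4 T3.
T8: 0→22, due 43, tardiness 0
T1: 22→37, due 46, tardiness 0
T6: 37→51, due 61, tardiness 0
T5: 51→61, due 74, tardiness 0
T2: 61→69, due 39, tardiness 30
T7: 69→76, due 27, tardiness 49
T4: 76→81, due 72, tardiness 9
T3: 81→83, due 56, tardiness 27
Late batches: 4.

4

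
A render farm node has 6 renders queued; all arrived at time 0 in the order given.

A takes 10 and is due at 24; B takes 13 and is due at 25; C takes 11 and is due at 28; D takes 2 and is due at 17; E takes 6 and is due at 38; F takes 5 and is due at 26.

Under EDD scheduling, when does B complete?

EDD (increasing due date): D A B F C E.
D: 0→2
A: 2→12
B: 12→25

25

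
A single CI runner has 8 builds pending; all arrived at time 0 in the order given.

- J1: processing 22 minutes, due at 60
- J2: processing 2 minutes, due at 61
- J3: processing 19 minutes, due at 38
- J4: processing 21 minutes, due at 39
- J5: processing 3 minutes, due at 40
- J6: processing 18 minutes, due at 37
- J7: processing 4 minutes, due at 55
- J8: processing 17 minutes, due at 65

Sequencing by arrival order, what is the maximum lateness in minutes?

FIFO (arrival order): J1 J2 J3 J4 J5 J6 J7 J8.
J1: 0→22, due 60, lateness -38
J2: 22→24, due 61, lateness -37
J3: 24→43, due 38, lateness 5
J4: 43→64, due 39, lateness 25
J5: 64→67, due 40, lateness 27
J6: 67→85, due 37, lateness 48
J7: 85→89, due 55, lateness 34
J8: 89→106, due 65, lateness 41
Maximum = 48.

48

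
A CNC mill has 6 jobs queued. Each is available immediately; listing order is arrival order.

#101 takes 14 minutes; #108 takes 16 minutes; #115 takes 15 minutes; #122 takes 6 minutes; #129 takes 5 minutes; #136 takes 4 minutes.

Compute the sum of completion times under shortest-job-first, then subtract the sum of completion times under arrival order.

SPT (increasing processing time): #136 #129 #122 #101 #115 #108.
#136: 0→4
#129: 4→9
#122: 9→15
#101: 15→29
#115: 29→44
#108: 44→60
Sum = 4+9+15+29+44+60 = 161.
FIFO (arrival order): #101 #108 #115 #122 #129 #136.
#101: 0→14
#108: 14→30
#115: 30→45
#122: 45→51
#129: 51→56
#136: 56→60
Sum = 14+30+45+51+56+60 = 256.
Difference = 161 − 256 = -95.

-95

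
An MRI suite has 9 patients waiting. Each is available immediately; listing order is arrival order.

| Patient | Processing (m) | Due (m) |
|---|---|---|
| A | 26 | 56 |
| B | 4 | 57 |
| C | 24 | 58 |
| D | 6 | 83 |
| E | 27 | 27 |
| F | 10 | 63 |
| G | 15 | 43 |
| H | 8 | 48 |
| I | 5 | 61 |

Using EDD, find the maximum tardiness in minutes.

56

EDD (increasing due date): E G H A B C I F D.
E: 0→27, due 27, tardiness 0
G: 27→42, due 43, tardiness 0
H: 42→50, due 48, tardiness 2
A: 50→76, due 56, tardiness 20
B: 76→80, due 57, tardiness 23
C: 80→104, due 58, tardiness 46
I: 104→109, due 61, tardiness 48
F: 109→119, due 63, tardiness 56
D: 119→125, due 83, tardiness 42
Maximum = 56.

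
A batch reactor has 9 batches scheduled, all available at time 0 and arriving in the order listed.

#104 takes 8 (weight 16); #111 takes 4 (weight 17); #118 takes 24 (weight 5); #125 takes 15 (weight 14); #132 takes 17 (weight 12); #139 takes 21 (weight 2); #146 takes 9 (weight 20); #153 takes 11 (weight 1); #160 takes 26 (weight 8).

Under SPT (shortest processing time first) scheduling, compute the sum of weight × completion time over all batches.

SPT (increasing processing time): #111 #104 #146 #153 #125 #132 #139 #118 #160.
#111: finishes 4, weight 17, w·C = 68
#104: finishes 12, weight 16, w·C = 192
#146: finishes 21, weight 20, w·C = 420
#153: finishes 32, weight 1, w·C = 32
#125: finishes 47, weight 14, w·C = 658
#132: finishes 64, weight 12, w·C = 768
#139: finishes 85, weight 2, w·C = 170
#118: finishes 109, weight 5, w·C = 545
#160: finishes 135, weight 8, w·C = 1080
Sum = 68+192+420+32+658+768+170+545+1080 = 3933.

3933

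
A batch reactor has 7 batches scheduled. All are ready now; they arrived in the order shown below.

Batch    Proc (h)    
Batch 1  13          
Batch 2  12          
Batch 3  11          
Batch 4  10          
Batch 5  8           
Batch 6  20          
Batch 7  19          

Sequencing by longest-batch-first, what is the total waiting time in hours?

335

LPT (decreasing processing time): Batch 6 Batch 7 Batch 1 Batch 2 Batch 3 Batch 4 Batch 5.
Batch 6: waits 0, runs 0→20
Batch 7: waits 20, runs 20→39
Batch 1: waits 39, runs 39→52
Batch 2: waits 52, runs 52→64
Batch 3: waits 64, runs 64→75
Batch 4: waits 75, runs 75→85
Batch 5: waits 85, runs 85→93
Sum = 0+20+39+52+64+75+85 = 335.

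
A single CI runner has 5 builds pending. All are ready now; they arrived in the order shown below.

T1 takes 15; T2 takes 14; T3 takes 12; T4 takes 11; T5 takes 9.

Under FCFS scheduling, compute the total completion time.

198

FIFO (arrival order): T1 T2 T3 T4 T5.
T1: 0→15
T2: 15→29
T3: 29→41
T4: 41→52
T5: 52→61
Sum = 15+29+41+52+61 = 198.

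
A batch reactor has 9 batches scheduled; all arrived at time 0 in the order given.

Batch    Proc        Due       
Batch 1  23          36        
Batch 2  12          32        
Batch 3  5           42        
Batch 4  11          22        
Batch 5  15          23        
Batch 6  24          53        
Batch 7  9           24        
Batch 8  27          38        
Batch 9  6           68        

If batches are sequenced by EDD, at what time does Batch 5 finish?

EDD (increasing due date): Batch 4 Batch 5 Batch 7 Batch 2 Batch 1 Batch 8 Batch 3 Batch 6 Batch 9.
Batch 4: 0→11
Batch 5: 11→26

26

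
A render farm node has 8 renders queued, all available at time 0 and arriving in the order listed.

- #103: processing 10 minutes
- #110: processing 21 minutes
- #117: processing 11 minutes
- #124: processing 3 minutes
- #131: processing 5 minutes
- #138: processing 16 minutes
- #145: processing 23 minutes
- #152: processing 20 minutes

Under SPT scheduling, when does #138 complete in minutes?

SPT (increasing processing time): #124 #131 #103 #117 #138 #152 #110 #145.
#124: 0→3
#131: 3→8
#103: 8→18
#117: 18→29
#138: 29→45

45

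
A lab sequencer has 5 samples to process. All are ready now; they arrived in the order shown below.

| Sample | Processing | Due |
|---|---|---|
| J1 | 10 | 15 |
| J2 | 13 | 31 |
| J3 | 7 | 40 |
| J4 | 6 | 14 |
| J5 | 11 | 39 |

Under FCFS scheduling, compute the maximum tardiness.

FIFO (arrival order): J1 J2 J3 J4 J5.
J1: 0→10, due 15, tardiness 0
J2: 10→23, due 31, tardiness 0
J3: 23→30, due 40, tardiness 0
J4: 30→36, due 14, tardiness 22
J5: 36→47, due 39, tardiness 8
Maximum = 22.

22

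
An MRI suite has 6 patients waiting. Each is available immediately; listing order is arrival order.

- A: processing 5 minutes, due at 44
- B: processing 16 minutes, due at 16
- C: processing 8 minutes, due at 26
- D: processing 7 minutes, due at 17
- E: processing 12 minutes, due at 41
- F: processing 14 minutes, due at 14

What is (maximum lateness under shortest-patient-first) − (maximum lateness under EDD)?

26

SPT (increasing processing time): A D C E F B.
A: 0→5, due 44, lateness -39
D: 5→12, due 17, lateness -5
C: 12→20, due 26, lateness -6
E: 20→32, due 41, lateness -9
F: 32→46, due 14, lateness 32
B: 46→62, due 16, lateness 46
Maximum = 46.
EDD (increasing due date): F B D C E A.
F: 0→14, due 14, lateness 0
B: 14→30, due 16, lateness 14
D: 30→37, due 17, lateness 20
C: 37→45, due 26, lateness 19
E: 45→57, due 41, lateness 16
A: 57→62, due 44, lateness 18
Maximum = 20.
Difference = 46 − 20 = 26.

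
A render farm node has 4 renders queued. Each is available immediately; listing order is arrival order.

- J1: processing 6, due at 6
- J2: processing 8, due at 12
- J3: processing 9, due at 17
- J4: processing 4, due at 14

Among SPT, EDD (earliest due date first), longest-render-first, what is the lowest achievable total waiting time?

32

SPT (increasing processing time): J4 J1 J2 J3.
J4: waits 0, runs 0→4
J1: waits 4, runs 4→10
J2: waits 10, runs 10→18
J3: waits 18, runs 18→27
Sum = 0+4+10+18 = 32.
EDD (increasing due date): J1 J2 J4 J3.
J1: waits 0, runs 0→6
J2: waits 6, runs 6→14
J4: waits 14, runs 14→18
J3: waits 18, runs 18→27
Sum = 0+6+14+18 = 38.
LPT (decreasing processing time): J3 J2 J1 J4.
J3: waits 0, runs 0→9
J2: waits 9, runs 9→17
J1: waits 17, runs 17→23
J4: waits 23, runs 23→27
Sum = 0+9+17+23 = 49.
SPT 32, EDD 38, LPT 49 → minimum 32.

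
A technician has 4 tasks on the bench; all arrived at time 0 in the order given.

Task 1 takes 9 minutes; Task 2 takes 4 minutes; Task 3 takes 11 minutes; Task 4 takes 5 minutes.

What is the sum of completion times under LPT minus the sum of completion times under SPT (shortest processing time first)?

25

LPT (decreasing processing time): Task 3 Task 1 Task 4 Task 2.
Task 3: 0→11
Task 1: 11→20
Task 4: 20→25
Task 2: 25→29
Sum = 11+20+25+29 = 85.
SPT (increasing processing time): Task 2 Task 4 Task 1 Task 3.
Task 2: 0→4
Task 4: 4→9
Task 1: 9→18
Task 3: 18→29
Sum = 4+9+18+29 = 60.
Difference = 85 − 60 = 25.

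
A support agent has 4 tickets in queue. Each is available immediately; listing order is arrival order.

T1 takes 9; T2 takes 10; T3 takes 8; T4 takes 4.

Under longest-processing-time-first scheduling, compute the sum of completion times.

87

LPT (decreasing processing time): T2 T1 T3 T4.
T2: 0→10
T1: 10→19
T3: 19→27
T4: 27→31
Sum = 10+19+27+31 = 87.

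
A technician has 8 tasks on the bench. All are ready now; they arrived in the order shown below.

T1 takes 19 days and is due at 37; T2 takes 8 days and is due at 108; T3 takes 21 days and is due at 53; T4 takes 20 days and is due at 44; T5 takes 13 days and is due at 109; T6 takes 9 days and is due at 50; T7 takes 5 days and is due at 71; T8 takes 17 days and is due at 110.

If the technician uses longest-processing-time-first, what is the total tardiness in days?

LPT (decreasing processing time): T3 T4 T1 T8 T5 T6 T2 T7.
T3: 0→21, due 53, tardiness 0
T4: 21→41, due 44, tardiness 0
T1: 41→60, due 37, tardiness 23
T8: 60→77, due 110, tardiness 0
T5: 77→90, due 109, tardiness 0
T6: 90→99, due 50, tardiness 49
T2: 99→107, due 108, tardiness 0
T7: 107→112, due 71, tardiness 41
Sum = 0+0+23+0+0+49+0+41 = 113.

113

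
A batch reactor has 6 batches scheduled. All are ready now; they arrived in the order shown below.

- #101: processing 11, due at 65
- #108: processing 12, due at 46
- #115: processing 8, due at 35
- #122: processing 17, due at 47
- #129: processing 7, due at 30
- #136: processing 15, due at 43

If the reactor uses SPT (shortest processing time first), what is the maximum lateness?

SPT (increasing processing time): #129 #115 #101 #108 #136 #122.
#129: 0→7, due 30, lateness -23
#115: 7→15, due 35, lateness -20
#101: 15→26, due 65, lateness -39
#108: 26→38, due 46, lateness -8
#136: 38→53, due 43, lateness 10
#122: 53→70, due 47, lateness 23
Maximum = 23.

23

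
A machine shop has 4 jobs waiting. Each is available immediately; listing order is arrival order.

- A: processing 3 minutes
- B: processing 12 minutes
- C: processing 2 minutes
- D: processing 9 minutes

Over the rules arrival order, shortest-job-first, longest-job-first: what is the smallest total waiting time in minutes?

FIFO (arrival order): A B C D.
A: waits 0, runs 0→3
B: waits 3, runs 3→15
C: waits 15, runs 15→17
D: waits 17, runs 17→26
Sum = 0+3+15+17 = 35.
SPT (increasing processing time): C A D B.
C: waits 0, runs 0→2
A: waits 2, runs 2→5
D: waits 5, runs 5→14
B: waits 14, runs 14→26
Sum = 0+2+5+14 = 21.
LPT (decreasing processing time): B D A C.
B: waits 0, runs 0→12
D: waits 12, runs 12→21
A: waits 21, runs 21→24
C: waits 24, runs 24→26
Sum = 0+12+21+24 = 57.
FIFO 35, SPT 21, LPT 57 → minimum 21.

21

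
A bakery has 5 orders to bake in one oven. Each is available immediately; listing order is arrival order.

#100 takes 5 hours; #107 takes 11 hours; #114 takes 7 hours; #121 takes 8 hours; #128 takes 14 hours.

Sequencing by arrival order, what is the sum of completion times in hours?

FIFO (arrival order): #100 #107 #114 #121 #128.
#100: 0→5
#107: 5→16
#114: 16→23
#121: 23→31
#128: 31→45
Sum = 5+16+23+31+45 = 120.

120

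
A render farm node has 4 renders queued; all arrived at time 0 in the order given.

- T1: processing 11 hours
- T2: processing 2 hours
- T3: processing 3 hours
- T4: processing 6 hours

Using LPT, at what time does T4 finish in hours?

17

LPT (decreasing processing time): T1 T4 T3 T2.
T1: 0→11
T4: 11→17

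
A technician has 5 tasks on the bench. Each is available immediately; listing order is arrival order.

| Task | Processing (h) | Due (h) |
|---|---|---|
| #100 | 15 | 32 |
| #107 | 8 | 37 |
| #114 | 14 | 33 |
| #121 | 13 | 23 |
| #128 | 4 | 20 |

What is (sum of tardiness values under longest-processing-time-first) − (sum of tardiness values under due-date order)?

LPT (decreasing processing time): #100 #114 #121 #107 #128.
#100: 0→15, due 32, tardiness 0
#114: 15→29, due 33, tardiness 0
#121: 29→42, due 23, tardiness 19
#107: 42→50, due 37, tardiness 13
#128: 50→54, due 20, tardiness 34
Sum = 0+0+19+13+34 = 66.
EDD (increasing due date): #128 #121 #100 #114 #107.
#128: 0→4, due 20, tardiness 0
#121: 4→17, due 23, tardiness 0
#100: 17→32, due 32, tardiness 0
#114: 32→46, due 33, tardiness 13
#107: 46→54, due 37, tardiness 17
Sum = 0+0+0+13+17 = 30.
Difference = 66 − 30 = 36.

36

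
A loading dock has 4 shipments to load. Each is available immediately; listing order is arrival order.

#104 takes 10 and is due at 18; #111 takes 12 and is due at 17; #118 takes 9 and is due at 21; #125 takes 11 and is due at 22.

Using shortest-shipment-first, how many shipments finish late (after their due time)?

SPT (increasing processing time): #118 #104 #125 #111.
#118: 0→9, due 21, tardiness 0
#104: 9→19, due 18, tardiness 1
#125: 19→30, due 22, tardiness 8
#111: 30→42, due 17, tardiness 25
Late shipments: 3.

3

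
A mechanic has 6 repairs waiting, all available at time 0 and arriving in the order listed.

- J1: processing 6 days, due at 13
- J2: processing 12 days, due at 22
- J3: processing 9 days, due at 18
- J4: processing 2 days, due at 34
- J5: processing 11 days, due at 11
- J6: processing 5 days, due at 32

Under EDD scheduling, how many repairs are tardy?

EDD (increasing due date): J5 J1 J3 J2 J6 J4.
J5: 0→11, due 11, tardiness 0
J1: 11→17, due 13, tardiness 4
J3: 17→26, due 18, tardiness 8
J2: 26→38, due 22, tardiness 16
J6: 38→43, due 32, tardiness 11
J4: 43→45, due 34, tardiness 11
Late repairs: 5.

5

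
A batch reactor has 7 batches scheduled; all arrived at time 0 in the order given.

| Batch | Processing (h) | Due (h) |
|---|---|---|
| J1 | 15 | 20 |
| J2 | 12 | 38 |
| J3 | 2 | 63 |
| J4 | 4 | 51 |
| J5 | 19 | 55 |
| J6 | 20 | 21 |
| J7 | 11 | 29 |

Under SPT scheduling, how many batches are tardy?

SPT (increasing processing time): J3 J4 J7 J2 J1 J5 J6.
J3: 0→2, due 63, tardiness 0
J4: 2→6, due 51, tardiness 0
J7: 6→17, due 29, tardiness 0
J2: 17→29, due 38, tardiness 0
J1: 29→44, due 20, tardiness 24
J5: 44→63, due 55, tardiness 8
J6: 63→83, due 21, tardiness 62
Late batches: 3.

3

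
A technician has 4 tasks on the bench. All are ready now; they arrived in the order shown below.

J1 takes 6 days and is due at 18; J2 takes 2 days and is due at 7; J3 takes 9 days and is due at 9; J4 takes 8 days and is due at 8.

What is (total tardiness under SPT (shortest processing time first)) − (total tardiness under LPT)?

-8

SPT (increasing processing time): J2 J1 J4 J3.
J2: 0→2, due 7, tardiness 0
J1: 2→8, due 18, tardiness 0
J4: 8→16, due 8, tardiness 8
J3: 16→25, due 9, tardiness 16
Sum = 0+0+8+16 = 24.
LPT (decreasing processing time): J3 J4 J1 J2.
J3: 0→9, due 9, tardiness 0
J4: 9→17, due 8, tardiness 9
J1: 17→23, due 18, tardiness 5
J2: 23→25, due 7, tardiness 18
Sum = 0+9+5+18 = 32.
Difference = 24 − 32 = -8.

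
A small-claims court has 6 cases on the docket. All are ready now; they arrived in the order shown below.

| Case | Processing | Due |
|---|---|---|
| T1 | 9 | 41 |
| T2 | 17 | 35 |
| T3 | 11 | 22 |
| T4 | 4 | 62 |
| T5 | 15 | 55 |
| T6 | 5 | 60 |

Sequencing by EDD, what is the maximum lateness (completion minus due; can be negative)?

EDD (increasing due date): T3 T2 T1 T5 T6 T4.
T3: 0→11, due 22, lateness -11
T2: 11→28, due 35, lateness -7
T1: 28→37, due 41, lateness -4
T5: 37→52, due 55, lateness -3
T6: 52→57, due 60, lateness -3
T4: 57→61, due 62, lateness -1
Maximum = -1.

-1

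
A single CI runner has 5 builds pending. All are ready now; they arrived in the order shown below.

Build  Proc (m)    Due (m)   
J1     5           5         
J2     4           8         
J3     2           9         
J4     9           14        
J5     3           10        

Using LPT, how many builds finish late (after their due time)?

4

LPT (decreasing processing time): J4 J1 J2 J5 J3.
J4: 0→9, due 14, tardiness 0
J1: 9→14, due 5, tardiness 9
J2: 14→18, due 8, tardiness 10
J5: 18→21, due 10, tardiness 11
J3: 21→23, due 9, tardiness 14
Late builds: 4.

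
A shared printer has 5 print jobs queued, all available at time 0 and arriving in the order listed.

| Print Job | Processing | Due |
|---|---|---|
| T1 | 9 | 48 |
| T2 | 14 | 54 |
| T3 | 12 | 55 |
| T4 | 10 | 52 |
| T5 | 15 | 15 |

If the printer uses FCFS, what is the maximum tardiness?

FIFO (arrival order): T1 T2 T3 T4 T5.
T1: 0→9, due 48, tardiness 0
T2: 9→23, due 54, tardiness 0
T3: 23→35, due 55, tardiness 0
T4: 35→45, due 52, tardiness 0
T5: 45→60, due 15, tardiness 45
Maximum = 45.

45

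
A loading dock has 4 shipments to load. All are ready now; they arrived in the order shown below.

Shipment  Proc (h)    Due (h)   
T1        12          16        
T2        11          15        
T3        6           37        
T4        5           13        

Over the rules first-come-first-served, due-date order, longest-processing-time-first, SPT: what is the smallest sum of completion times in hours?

FIFO (arrival order): T1 T2 T3 T4.
T1: 0→12
T2: 12→23
T3: 23→29
T4: 29→34
Sum = 12+23+29+34 = 98.
EDD (increasing due date): T4 T2 T1 T3.
T4: 0→5
T2: 5→16
T1: 16→28
T3: 28→34
Sum = 5+16+28+34 = 83.
LPT (decreasing processing time): T1 T2 T3 T4.
T1: 0→12
T2: 12→23
T3: 23→29
T4: 29→34
Sum = 12+23+29+34 = 98.
SPT (increasing processing time): T4 T3 T2 T1.
T4: 0→5
T3: 5→11
T2: 11→22
T1: 22→34
Sum = 5+11+22+34 = 72.
FIFO 98, EDD 83, LPT 98, SPT 72 → minimum 72.

72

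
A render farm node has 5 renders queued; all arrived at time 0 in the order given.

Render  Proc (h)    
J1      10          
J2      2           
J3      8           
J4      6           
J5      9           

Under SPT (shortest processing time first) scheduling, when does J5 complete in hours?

SPT (increasing processing time): J2 J4 J3 J5 J1.
J2: 0→2
J4: 2→8
J3: 8→16
J5: 16→25

25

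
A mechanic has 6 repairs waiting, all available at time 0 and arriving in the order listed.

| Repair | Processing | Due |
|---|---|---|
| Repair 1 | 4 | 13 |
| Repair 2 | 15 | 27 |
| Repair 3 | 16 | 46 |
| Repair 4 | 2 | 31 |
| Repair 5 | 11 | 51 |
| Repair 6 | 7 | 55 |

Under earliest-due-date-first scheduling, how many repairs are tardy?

EDD (increasing due date): Repair 1 Repair 2 Repair 4 Repair 3 Repair 5 Repair 6.
Repair 1: 0→4, due 13, tardiness 0
Repair 2: 4→19, due 27, tardiness 0
Repair 4: 19→21, due 31, tardiness 0
Repair 3: 21→37, due 46, tardiness 0
Repair 5: 37→48, due 51, tardiness 0
Repair 6: 48→55, due 55, tardiness 0
Late repairs: 0.

0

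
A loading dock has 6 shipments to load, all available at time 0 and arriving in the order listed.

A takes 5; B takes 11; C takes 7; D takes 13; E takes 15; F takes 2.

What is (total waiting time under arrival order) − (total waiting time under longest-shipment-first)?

-48

FIFO (arrival order): A B C D E F.
A: waits 0, runs 0→5
B: waits 5, runs 5→16
C: waits 16, runs 16→23
D: waits 23, runs 23→36
E: waits 36, runs 36→51
F: waits 51, runs 51→53
Sum = 0+5+16+23+36+51 = 131.
LPT (decreasing processing time): E D B C A F.
E: waits 0, runs 0→15
D: waits 15, runs 15→28
B: waits 28, runs 28→39
C: waits 39, runs 39→46
A: waits 46, runs 46→51
F: waits 51, runs 51→53
Sum = 0+15+28+39+46+51 = 179.
Difference = 131 − 179 = -48.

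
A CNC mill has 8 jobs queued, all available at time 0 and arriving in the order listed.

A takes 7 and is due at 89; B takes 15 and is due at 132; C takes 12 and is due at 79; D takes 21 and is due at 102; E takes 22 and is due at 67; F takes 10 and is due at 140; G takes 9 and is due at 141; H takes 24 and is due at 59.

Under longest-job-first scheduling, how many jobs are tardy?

2

LPT (decreasing processing time): H E D B C F G A.
H: 0→24, due 59, tardiness 0
E: 24→46, due 67, tardiness 0
D: 46→67, due 102, tardiness 0
B: 67→82, due 132, tardiness 0
C: 82→94, due 79, tardiness 15
F: 94→104, due 140, tardiness 0
G: 104→113, due 141, tardiness 0
A: 113→120, due 89, tardiness 31
Late jobs: 2.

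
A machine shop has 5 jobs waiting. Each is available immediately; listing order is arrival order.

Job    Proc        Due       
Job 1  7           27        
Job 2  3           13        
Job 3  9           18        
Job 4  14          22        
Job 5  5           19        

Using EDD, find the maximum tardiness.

EDD (increasing due date): Job 2 Job 3 Job 5 Job 4 Job 1.
Job 2: 0→3, due 13, tardiness 0
Job 3: 3→12, due 18, tardiness 0
Job 5: 12→17, due 19, tardiness 0
Job 4: 17→31, due 22, tardiness 9
Job 1: 31→38, due 27, tardiness 11
Maximum = 11.

11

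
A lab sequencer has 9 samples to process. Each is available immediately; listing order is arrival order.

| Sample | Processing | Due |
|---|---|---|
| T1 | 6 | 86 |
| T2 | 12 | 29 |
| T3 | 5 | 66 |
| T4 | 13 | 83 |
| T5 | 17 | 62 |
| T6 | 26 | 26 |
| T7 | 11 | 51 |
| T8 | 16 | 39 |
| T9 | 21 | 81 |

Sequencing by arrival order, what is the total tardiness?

FIFO (arrival order): T1 T2 T3 T4 T5 T6 T7 T8 T9.
T1: 0→6, due 86, tardiness 0
T2: 6→18, due 29, tardiness 0
T3: 18→23, due 66, tardiness 0
T4: 23→36, due 83, tardiness 0
T5: 36→53, due 62, tardiness 0
T6: 53→79, due 26, tardiness 53
T7: 79→90, due 51, tardiness 39
T8: 90→106, due 39, tardiness 67
T9: 106→127, due 81, tardiness 46
Sum = 0+0+0+0+0+53+39+67+46 = 205.

205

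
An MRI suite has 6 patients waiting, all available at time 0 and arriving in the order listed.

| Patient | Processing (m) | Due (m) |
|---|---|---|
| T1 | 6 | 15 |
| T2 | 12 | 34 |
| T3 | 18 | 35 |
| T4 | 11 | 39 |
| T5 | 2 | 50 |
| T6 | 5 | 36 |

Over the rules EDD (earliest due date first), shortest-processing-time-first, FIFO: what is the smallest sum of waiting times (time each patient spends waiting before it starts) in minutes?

EDD (increasing due date): T1 T2 T3 T6 T4 T5.
T1: waits 0, runs 0→6
T2: waits 6, runs 6→18
T3: waits 18, runs 18→36
T6: waits 36, runs 36→41
T4: waits 41, runs 41→52
T5: waits 52, runs 52→54
Sum = 0+6+18+36+41+52 = 153.
SPT (increasing processing time): T5 T6 T1 T4 T2 T3.
T5: waits 0, runs 0→2
T6: waits 2, runs 2→7
T1: waits 7, runs 7→13
T4: waits 13, runs 13→24
T2: waits 24, runs 24→36
T3: waits 36, runs 36→54
Sum = 0+2+7+13+24+36 = 82.
FIFO (arrival order): T1 T2 T3 T4 T5 T6.
T1: waits 0, runs 0→6
T2: waits 6, runs 6→18
T3: waits 18, runs 18→36
T4: waits 36, runs 36→47
T5: waits 47, runs 47→49
T6: waits 49, runs 49→54
Sum = 0+6+18+36+47+49 = 156.
EDD 153, SPT 82, FIFO 156 → minimum 82.

82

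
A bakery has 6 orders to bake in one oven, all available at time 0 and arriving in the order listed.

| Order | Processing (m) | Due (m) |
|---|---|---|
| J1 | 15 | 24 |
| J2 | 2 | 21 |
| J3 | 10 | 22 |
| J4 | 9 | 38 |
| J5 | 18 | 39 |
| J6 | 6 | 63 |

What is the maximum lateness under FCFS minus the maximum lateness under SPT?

-6

FIFO (arrival order): J1 J2 J3 J4 J5 J6.
J1: 0→15, due 24, lateness -9
J2: 15→17, due 21, lateness -4
J3: 17→27, due 22, lateness 5
J4: 27→36, due 38, lateness -2
J5: 36→54, due 39, lateness 15
J6: 54→60, due 63, lateness -3
Maximum = 15.
SPT (increasing processing time): J2 J6 J4 J3 J1 J5.
J2: 0→2, due 21, lateness -19
J6: 2→8, due 63, lateness -55
J4: 8→17, due 38, lateness -21
J3: 17→27, due 22, lateness 5
J1: 27→42, due 24, lateness 18
J5: 42→60, due 39, lateness 21
Maximum = 21.
Difference = 15 − 21 = -6.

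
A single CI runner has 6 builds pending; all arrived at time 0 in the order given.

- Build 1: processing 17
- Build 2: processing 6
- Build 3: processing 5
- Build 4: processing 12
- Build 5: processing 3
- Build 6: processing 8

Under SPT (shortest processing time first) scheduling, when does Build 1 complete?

51

SPT (increasing processing time): Build 5 Build 3 Build 2 Build 6 Build 4 Build 1.
Build 5: 0→3
Build 3: 3→8
Build 2: 8→14
Build 6: 14→22
Build 4: 22→34
Build 1: 34→51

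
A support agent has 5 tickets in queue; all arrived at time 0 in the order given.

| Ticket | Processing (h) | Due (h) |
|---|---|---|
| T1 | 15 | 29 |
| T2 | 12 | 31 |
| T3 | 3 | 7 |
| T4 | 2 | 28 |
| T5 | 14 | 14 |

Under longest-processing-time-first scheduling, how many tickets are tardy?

4

LPT (decreasing processing time): T1 T5 T2 T3 T4.
T1: 0→15, due 29, tardiness 0
T5: 15→29, due 14, tardiness 15
T2: 29→41, due 31, tardiness 10
T3: 41→44, due 7, tardiness 37
T4: 44→46, due 28, tardiness 18
Late tickets: 4.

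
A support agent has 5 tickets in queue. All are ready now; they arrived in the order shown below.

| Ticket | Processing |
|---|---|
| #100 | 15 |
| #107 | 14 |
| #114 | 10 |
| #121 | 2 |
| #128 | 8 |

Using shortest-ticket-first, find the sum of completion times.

115

SPT (increasing processing time): #121 #128 #114 #107 #100.
#121: 0→2
#128: 2→10
#114: 10→20
#107: 20→34
#100: 34→49
Sum = 2+10+20+34+49 = 115.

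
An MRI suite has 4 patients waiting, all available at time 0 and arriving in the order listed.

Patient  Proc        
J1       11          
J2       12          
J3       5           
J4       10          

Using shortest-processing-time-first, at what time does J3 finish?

5

SPT (increasing processing time): J3 J4 J1 J2.
J3: 0→5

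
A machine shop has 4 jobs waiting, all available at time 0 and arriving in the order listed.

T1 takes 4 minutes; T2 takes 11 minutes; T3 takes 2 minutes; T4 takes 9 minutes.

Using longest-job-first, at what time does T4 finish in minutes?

20

LPT (decreasing processing time): T2 T4 T1 T3.
T2: 0→11
T4: 11→20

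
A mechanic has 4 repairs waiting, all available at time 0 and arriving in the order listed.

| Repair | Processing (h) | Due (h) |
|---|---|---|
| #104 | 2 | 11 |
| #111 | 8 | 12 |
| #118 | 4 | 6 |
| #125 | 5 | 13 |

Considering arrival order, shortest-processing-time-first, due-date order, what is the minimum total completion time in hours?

38

FIFO (arrival order): #104 #111 #118 #125.
#104: 0→2
#111: 2→10
#118: 10→14
#125: 14→19
Sum = 2+10+14+19 = 45.
SPT (increasing processing time): #104 #118 #125 #111.
#104: 0→2
#118: 2→6
#125: 6→11
#111: 11→19
Sum = 2+6+11+19 = 38.
EDD (increasing due date): #118 #104 #111 #125.
#118: 0→4
#104: 4→6
#111: 6→14
#125: 14→19
Sum = 4+6+14+19 = 43.
FIFO 45, SPT 38, EDD 43 → minimum 38.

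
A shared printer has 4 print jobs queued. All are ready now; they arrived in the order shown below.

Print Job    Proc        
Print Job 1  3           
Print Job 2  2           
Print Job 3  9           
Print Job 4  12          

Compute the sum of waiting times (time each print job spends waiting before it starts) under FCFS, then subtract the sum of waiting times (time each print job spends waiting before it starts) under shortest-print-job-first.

1

FIFO (arrival order): Print Job 1 Print Job 2 Print Job 3 Print Job 4.
Print Job 1: waits 0, runs 0→3
Print Job 2: waits 3, runs 3→5
Print Job 3: waits 5, runs 5→14
Print Job 4: waits 14, runs 14→26
Sum = 0+3+5+14 = 22.
SPT (increasing processing time): Print Job 2 Print Job 1 Print Job 3 Print Job 4.
Print Job 2: waits 0, runs 0→2
Print Job 1: waits 2, runs 2→5
Print Job 3: waits 5, runs 5→14
Print Job 4: waits 14, runs 14→26
Sum = 0+2+5+14 = 21.
Difference = 22 − 21 = 1.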